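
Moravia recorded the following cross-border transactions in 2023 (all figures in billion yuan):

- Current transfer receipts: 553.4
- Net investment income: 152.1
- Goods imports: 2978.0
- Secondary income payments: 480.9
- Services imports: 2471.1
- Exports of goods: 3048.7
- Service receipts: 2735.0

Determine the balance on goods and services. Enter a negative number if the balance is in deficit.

Goods balance = 3048.7 - 2978.0 = 70.7
Services balance = 2735.0 - 2471.1 = 263.9
Trade balance (goods + services) = 70.7 + 263.9 = 334.6

334.6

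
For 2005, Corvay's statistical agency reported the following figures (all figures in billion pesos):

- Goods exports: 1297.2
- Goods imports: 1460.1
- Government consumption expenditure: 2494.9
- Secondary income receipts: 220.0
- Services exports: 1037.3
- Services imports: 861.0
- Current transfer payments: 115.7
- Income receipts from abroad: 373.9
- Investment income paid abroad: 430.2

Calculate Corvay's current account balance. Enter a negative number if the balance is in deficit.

Goods balance = 1297.2 - 1460.1 = -162.9
Services balance = 1037.3 - 861.0 = 176.3
Trade balance (goods + services) = -162.9 + 176.3 = 13.4
Net primary income = 373.9 - 430.2 = -56.3
Net secondary income = 220.0 - 115.7 = 104.3
Current account = 13.4 + (-56.3) + 104.3 = 61.4

61.4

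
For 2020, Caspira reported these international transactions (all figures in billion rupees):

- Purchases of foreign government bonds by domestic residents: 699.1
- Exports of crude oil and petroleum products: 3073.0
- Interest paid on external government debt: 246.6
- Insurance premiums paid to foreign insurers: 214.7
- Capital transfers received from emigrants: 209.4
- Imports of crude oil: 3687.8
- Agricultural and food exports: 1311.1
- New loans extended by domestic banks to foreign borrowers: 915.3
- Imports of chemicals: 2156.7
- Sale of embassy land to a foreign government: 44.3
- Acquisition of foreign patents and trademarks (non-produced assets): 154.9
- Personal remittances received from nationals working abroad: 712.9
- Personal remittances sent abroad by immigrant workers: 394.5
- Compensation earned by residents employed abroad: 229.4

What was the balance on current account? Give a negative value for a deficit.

-1373.9

Goods: -2156.7 + 1311.1 - 3687.8 + 3073.0 = -1460.4
Services: -214.7
Primary income: 229.4 - 246.6 = -17.2
Secondary income: 712.9 - 394.5 = 318.4
Current account = (-1460.4) + (-214.7) + (-17.2) + 318.4 = -1373.9
(Excluded from the current account — financial account: purchases of foreign government bonds by domestic residents 699.1, new loans extended by domestic banks to foreign borrowers 915.3; capital account: capital transfers received from emigrants 209.4, sale of embassy land to a foreign government 44.3, acquisition of foreign patents and trademarks (non-produced assets) 154.9.)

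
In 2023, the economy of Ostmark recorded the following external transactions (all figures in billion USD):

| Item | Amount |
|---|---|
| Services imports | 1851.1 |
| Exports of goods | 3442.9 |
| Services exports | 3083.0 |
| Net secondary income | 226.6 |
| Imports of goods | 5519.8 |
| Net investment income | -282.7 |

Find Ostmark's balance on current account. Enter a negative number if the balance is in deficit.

Goods balance = 3442.9 - 5519.8 = -2076.9
Services balance = 3083.0 - 1851.1 = 1231.9
Trade balance (goods + services) = -2076.9 + 1231.9 = -845.0
Net primary income = -282.7
Net secondary income = 226.6
Current account = -845.0 + (-282.7) + 226.6 = -901.1

-901.1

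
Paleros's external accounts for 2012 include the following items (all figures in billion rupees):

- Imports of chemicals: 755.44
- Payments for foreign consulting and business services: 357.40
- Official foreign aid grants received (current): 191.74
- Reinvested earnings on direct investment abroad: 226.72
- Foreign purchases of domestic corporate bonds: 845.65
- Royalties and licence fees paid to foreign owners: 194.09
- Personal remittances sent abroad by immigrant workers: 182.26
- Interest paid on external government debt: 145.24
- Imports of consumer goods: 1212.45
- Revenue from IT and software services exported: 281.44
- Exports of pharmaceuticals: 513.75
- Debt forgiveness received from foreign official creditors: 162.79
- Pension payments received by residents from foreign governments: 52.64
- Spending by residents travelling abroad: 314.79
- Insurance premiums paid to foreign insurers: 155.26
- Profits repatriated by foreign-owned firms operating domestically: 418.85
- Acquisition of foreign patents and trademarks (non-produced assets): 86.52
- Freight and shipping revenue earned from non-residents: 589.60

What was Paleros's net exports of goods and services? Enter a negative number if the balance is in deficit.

-1604.64

Goods: 513.75 - 755.44 - 1212.45 = -1454.14
Services: 281.44 - 194.09 - 155.26 - 357.40 + 589.60 - 314.79 = -150.50
Trade balance = -1454.14 + (-150.50) = -1604.64
(Excluded from the trade balance — secondary income: official foreign aid grants received (current) 191.74, personal remittances sent abroad by immigrant workers 182.26, pension payments received by residents from foreign governments 52.64; primary income: reinvested earnings on direct investment abroad 226.72, interest paid on external government debt 145.24, profits repatriated by foreign-owned firms operating domestically 418.85; financial account: foreign purchases of domestic corporate bonds 845.65; capital account: debt forgiveness received from foreign official creditors 162.79, acquisition of foreign patents and trademarks (non-produced assets) 86.52.)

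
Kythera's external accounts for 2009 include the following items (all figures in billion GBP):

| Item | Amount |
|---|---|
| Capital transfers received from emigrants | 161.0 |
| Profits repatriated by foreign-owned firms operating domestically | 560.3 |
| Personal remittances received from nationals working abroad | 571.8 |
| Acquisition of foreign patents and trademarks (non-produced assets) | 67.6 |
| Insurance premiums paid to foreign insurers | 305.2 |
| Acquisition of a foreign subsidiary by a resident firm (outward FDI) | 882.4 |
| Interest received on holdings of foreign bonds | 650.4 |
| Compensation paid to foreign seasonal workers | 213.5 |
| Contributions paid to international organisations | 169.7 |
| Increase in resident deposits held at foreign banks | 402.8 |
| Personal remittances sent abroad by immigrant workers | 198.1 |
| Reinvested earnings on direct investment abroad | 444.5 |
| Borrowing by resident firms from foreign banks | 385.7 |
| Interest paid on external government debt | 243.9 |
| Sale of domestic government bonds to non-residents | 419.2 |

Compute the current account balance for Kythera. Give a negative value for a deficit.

Services: -305.2
Primary income: 444.5 - 213.5 - 243.9 + 650.4 - 560.3 = 77.2
Secondary income: -198.1 - 169.7 + 571.8 = 204.0
Current account = (-305.2) + 77.2 + 204.0 = -24.0
(Excluded from the current account — capital account: capital transfers received from emigrants 161.0, acquisition of foreign patents and trademarks (non-produced assets) 67.6; financial account: acquisition of a foreign subsidiary by a resident firm (outward FDI) 882.4, increase in resident deposits held at foreign banks 402.8, borrowing by resident firms from foreign banks 385.7, sale of domestic government bonds to non-residents 419.2.)

-24.0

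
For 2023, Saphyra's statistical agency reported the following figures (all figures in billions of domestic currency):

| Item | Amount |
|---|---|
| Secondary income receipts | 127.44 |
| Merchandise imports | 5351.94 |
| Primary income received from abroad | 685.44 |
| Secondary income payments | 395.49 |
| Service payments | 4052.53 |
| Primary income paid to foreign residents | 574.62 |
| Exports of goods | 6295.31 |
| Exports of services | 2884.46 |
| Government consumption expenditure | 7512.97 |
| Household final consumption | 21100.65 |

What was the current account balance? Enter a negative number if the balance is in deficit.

Goods balance = 6295.31 - 5351.94 = 943.37
Services balance = 2884.46 - 4052.53 = -1168.07
Trade balance (goods + services) = 943.37 + (-1168.07) = -224.70
Net primary income = 685.44 - 574.62 = 110.82
Net secondary income = 127.44 - 395.49 = -268.05
Current account = -224.70 + 110.82 + (-268.05) = -381.93

-381.93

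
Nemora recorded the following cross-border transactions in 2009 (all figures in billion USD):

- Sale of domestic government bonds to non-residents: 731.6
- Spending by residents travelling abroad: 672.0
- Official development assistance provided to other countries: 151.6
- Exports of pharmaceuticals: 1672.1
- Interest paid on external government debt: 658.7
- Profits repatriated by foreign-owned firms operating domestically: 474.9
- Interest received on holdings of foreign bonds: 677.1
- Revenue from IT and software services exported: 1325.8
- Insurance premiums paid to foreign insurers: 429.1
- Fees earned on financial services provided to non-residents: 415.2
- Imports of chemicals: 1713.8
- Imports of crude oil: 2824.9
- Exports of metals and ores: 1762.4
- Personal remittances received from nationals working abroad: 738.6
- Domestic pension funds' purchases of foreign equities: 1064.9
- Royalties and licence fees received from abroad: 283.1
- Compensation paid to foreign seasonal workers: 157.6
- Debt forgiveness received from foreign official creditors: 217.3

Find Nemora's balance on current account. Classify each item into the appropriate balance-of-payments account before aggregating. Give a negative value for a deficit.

Goods: 1762.4 - 2824.9 + 1672.1 - 1713.8 = -1104.2
Services: -429.1 + 1325.8 + 415.2 + 283.1 - 672.0 = 923.0
Primary income: -658.7 - 157.6 + 677.1 - 474.9 = -614.1
Secondary income: -151.6 + 738.6 = 587.0
Current account = (-1104.2) + 923.0 + (-614.1) + 587.0 = -208.3
(Excluded from the current account — financial account: sale of domestic government bonds to non-residents 731.6, domestic pension funds' purchases of foreign equities 1064.9; capital account: debt forgiveness received from foreign official creditors 217.3.)

-208.3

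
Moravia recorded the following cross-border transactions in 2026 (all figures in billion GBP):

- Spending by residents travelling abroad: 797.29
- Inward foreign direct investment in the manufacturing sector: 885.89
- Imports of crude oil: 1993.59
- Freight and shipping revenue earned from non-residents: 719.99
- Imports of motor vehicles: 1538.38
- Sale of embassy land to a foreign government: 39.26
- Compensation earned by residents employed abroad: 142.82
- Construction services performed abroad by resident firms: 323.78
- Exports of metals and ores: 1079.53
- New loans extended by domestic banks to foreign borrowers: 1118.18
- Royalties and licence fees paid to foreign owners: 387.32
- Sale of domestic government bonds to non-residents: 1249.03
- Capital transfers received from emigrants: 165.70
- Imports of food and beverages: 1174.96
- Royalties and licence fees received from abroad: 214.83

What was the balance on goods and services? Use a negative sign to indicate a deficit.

Goods: -1174.96 - 1538.38 + 1079.53 - 1993.59 = -3627.40
Services: -387.32 + 214.83 + 323.78 - 797.29 + 719.99 = 73.99
Trade balance = -3627.40 + 73.99 = -3553.41
(Excluded from the trade balance — financial account: inward foreign direct investment in the manufacturing sector 885.89, new loans extended by domestic banks to foreign borrowers 1118.18, sale of domestic government bonds to non-residents 1249.03; capital account: sale of embassy land to a foreign government 39.26, capital transfers received from emigrants 165.70; primary income: compensation earned by residents employed abroad 142.82.)

-3553.41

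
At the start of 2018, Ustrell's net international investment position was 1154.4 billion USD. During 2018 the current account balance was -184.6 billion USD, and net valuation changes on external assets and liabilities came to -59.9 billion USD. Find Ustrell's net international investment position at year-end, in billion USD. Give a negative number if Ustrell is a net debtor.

Change in NIIP = current account + net valuation change = -184.6 + (-59.9) = -244.5
End-of-year NIIP = 1154.4 + (-244.5) = 909.9

909.9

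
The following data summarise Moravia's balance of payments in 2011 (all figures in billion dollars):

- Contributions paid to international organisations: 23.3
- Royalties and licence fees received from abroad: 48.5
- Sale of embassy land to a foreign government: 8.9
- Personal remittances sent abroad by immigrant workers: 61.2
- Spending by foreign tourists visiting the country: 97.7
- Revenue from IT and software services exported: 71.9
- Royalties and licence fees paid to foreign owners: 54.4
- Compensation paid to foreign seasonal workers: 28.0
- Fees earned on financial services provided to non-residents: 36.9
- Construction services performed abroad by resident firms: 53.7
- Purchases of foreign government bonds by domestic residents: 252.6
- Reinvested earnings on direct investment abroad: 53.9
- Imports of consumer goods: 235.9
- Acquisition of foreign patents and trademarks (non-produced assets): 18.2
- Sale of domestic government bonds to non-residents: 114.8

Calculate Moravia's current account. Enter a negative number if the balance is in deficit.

Goods: -235.9
Services: 97.7 + 53.7 + 71.9 - 54.4 + 48.5 + 36.9 = 254.3
Primary income: 53.9 - 28.0 = 25.9
Secondary income: -23.3 - 61.2 = -84.5
Current account = (-235.9) + 254.3 + 25.9 + (-84.5) = -40.2
(Excluded from the current account — capital account: sale of embassy land to a foreign government 8.9, acquisition of foreign patents and trademarks (non-produced assets) 18.2; financial account: purchases of foreign government bonds by domestic residents 252.6, sale of domestic government bonds to non-residents 114.8.)

-40.2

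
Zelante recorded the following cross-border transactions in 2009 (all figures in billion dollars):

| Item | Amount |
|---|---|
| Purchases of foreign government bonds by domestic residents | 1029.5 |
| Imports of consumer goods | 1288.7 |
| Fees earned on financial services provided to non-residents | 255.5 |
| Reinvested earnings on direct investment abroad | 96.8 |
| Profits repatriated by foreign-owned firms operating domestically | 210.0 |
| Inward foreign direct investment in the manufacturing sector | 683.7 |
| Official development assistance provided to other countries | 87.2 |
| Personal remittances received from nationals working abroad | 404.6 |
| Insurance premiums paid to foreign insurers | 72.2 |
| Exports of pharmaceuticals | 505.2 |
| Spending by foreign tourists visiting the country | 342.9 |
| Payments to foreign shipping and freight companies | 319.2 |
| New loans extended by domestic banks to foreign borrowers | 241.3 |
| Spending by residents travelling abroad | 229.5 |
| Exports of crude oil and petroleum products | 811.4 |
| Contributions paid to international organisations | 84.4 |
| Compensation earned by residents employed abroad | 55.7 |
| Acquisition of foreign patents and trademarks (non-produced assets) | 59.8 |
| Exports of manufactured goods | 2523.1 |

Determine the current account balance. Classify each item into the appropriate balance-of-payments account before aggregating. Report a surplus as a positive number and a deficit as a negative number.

2704.0

Goods: 811.4 + 2523.1 - 1288.7 + 505.2 = 2551.0
Services: 342.9 - 319.2 - 229.5 + 255.5 - 72.2 = -22.5
Primary income: 55.7 + 96.8 - 210.0 = -57.5
Secondary income: 404.6 - 87.2 - 84.4 = 233.0
Current account = 2551.0 + (-22.5) + (-57.5) + 233.0 = 2704.0
(Excluded from the current account — financial account: purchases of foreign government bonds by domestic residents 1029.5, inward foreign direct investment in the manufacturing sector 683.7, new loans extended by domestic banks to foreign borrowers 241.3; capital account: acquisition of foreign patents and trademarks (non-produced assets) 59.8.)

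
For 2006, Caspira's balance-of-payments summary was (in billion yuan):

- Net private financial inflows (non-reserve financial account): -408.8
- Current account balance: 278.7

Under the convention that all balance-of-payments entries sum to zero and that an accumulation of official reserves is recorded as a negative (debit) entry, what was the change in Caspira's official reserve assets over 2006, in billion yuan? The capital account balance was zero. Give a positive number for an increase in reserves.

Official reserve transactions balance = -(278.7 + (-408.8)) = 130.1
An accumulation of reserves is recorded as a debit (negative entry), so the change in the stock of reserves is the negative of that balance.
Change in official reserves = -(130.1) = -130.1

-130.1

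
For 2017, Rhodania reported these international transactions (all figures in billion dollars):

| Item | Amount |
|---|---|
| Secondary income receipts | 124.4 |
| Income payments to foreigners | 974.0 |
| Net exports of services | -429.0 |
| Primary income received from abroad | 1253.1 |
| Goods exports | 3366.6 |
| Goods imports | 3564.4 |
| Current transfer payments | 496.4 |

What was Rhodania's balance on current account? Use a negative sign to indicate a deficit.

Goods balance = 3366.6 - 3564.4 = -197.8
Services balance = -429.0
Trade balance (goods + services) = -197.8 + (-429.0) = -626.8
Net primary income = 1253.1 - 974.0 = 279.1
Net secondary income = 124.4 - 496.4 = -372.0
Current account = -626.8 + 279.1 + (-372.0) = -719.7

-719.7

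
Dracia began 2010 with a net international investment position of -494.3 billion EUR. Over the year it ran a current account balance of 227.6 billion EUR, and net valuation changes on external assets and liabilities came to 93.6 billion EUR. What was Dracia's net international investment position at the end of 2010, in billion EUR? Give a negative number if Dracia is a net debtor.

Change in NIIP = current account + net valuation change = 227.6 + 93.6 = 321.2
End-of-year NIIP = -494.3 + 321.2 = -173.1

-173.1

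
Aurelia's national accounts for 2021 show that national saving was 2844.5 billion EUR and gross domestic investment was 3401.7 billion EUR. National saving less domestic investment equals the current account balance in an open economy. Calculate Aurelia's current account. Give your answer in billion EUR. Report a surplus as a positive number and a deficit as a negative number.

CA = S - I = 2844.5 - 3401.7 = -557.2

-557.2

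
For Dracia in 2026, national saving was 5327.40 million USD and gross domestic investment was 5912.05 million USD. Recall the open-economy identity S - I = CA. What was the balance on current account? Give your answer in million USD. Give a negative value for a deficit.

-584.65

S - I = CA (net lending to the rest of the world).
CA = S - I = 5327.40 - 5912.05 = -584.65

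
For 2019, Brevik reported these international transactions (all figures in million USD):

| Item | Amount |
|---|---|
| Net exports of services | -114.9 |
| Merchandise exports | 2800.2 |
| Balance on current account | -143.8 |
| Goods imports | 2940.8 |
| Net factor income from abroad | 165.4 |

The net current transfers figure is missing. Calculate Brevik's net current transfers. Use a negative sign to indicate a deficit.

Current account = goods balance + services balance + net primary income + net secondary income
Sum of the known components = -90.1
Net current transfers = CA - (known components) = -143.8 - (-90.1) = -53.7

-53.7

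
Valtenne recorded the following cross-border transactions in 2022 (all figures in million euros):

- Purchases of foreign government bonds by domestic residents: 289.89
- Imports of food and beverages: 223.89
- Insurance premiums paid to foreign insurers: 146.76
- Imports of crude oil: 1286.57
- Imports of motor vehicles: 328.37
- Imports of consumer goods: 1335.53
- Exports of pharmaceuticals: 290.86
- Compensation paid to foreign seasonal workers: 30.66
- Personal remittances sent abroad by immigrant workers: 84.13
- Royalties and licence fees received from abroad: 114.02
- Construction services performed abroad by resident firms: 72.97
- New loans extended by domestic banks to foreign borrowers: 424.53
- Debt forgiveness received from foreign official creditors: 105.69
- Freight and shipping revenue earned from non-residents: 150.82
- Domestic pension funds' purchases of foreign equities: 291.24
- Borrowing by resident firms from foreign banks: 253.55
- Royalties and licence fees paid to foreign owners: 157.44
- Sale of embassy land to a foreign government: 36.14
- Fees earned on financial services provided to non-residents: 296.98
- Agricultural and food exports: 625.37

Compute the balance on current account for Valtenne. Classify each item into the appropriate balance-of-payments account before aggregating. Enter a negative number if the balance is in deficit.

Goods: -328.37 - 223.89 + 290.86 - 1286.57 + 625.37 - 1335.53 = -2258.13
Services: 72.97 + 296.98 + 150.82 + 114.02 - 146.76 - 157.44 = 330.59
Primary income: -30.66
Secondary income: -84.13
Current account = (-2258.13) + 330.59 + (-30.66) + (-84.13) = -2042.33
(Excluded from the current account — financial account: purchases of foreign government bonds by domestic residents 289.89, new loans extended by domestic banks to foreign borrowers 424.53, domestic pension funds' purchases of foreign equities 291.24, borrowing by resident firms from foreign banks 253.55; capital account: debt forgiveness received from foreign official creditors 105.69, sale of embassy land to a foreign government 36.14.)

-2042.33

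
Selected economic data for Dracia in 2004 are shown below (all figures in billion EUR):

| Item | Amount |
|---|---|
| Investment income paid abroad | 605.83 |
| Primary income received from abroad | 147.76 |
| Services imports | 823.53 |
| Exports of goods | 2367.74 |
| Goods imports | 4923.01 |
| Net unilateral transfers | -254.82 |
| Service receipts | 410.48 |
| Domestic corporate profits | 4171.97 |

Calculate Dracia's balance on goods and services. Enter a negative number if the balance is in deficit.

Goods balance = 2367.74 - 4923.01 = -2555.27
Services balance = 410.48 - 823.53 = -413.05
Trade balance (goods + services) = -2555.27 + (-413.05) = -2968.32

-2968.32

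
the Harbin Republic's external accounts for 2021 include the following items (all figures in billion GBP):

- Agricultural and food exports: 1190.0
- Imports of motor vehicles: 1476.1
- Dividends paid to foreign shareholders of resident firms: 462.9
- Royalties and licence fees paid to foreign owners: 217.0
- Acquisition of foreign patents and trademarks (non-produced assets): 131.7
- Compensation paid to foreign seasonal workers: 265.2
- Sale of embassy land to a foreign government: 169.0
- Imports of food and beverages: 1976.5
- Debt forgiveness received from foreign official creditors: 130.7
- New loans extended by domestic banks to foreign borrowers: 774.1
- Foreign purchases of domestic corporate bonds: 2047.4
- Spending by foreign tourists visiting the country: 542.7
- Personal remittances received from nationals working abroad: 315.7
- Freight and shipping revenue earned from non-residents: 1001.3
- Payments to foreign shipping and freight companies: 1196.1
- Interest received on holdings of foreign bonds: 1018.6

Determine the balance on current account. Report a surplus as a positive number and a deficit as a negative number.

-1525.5

Goods: 1190.0 - 1976.5 - 1476.1 = -2262.6
Services: 1001.3 - 217.0 - 1196.1 + 542.7 = 130.9
Primary income: -265.2 - 462.9 + 1018.6 = 290.5
Secondary income: 315.7
Current account = (-2262.6) + 130.9 + 290.5 + 315.7 = -1525.5
(Excluded from the current account — capital account: acquisition of foreign patents and trademarks (non-produced assets) 131.7, sale of embassy land to a foreign government 169.0, debt forgiveness received from foreign official creditors 130.7; financial account: new loans extended by domestic banks to foreign borrowers 774.1, foreign purchases of domestic corporate bonds 2047.4.)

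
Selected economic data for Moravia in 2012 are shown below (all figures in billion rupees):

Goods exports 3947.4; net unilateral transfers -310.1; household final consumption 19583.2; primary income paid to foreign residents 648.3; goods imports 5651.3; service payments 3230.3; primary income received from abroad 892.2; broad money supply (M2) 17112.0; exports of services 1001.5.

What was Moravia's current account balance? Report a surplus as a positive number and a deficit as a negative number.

Goods balance = 3947.4 - 5651.3 = -1703.9
Services balance = 1001.5 - 3230.3 = -2228.8
Trade balance (goods + services) = -1703.9 + (-2228.8) = -3932.7
Net primary income = 892.2 - 648.3 = 243.9
Net secondary income = -310.1
Current account = -3932.7 + 243.9 + (-310.1) = -3998.9

-3998.9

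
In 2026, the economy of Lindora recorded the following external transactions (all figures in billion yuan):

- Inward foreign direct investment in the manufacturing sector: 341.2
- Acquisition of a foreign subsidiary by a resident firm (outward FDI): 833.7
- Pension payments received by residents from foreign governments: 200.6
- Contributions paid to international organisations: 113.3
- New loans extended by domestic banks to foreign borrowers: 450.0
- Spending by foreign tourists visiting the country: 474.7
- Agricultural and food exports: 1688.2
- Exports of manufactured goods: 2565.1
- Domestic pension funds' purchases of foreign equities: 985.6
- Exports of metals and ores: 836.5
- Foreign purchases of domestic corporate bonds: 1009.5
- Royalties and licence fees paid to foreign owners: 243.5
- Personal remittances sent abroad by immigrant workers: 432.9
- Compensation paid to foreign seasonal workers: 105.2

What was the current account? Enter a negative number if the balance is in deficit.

4870.2

Goods: 836.5 + 2565.1 + 1688.2 = 5089.8
Services: -243.5 + 474.7 = 231.2
Primary income: -105.2
Secondary income: 200.6 - 432.9 - 113.3 = -345.6
Current account = 5089.8 + 231.2 + (-105.2) + (-345.6) = 4870.2
(Excluded from the current account — financial account: inward foreign direct investment in the manufacturing sector 341.2, acquisition of a foreign subsidiary by a resident firm (outward FDI) 833.7, new loans extended by domestic banks to foreign borrowers 450.0, domestic pension funds' purchases of foreign equities 985.6, foreign purchases of domestic corporate bonds 1009.5.)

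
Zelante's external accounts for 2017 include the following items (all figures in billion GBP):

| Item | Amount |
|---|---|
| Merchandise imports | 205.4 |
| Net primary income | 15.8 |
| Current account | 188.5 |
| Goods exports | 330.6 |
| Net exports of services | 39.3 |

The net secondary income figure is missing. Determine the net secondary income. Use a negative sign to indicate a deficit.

8.2

Current account = goods balance + services balance + net primary income + net secondary income
Sum of the known components = 180.3
Net secondary income = CA - (known components) = 188.5 - 180.3 = 8.2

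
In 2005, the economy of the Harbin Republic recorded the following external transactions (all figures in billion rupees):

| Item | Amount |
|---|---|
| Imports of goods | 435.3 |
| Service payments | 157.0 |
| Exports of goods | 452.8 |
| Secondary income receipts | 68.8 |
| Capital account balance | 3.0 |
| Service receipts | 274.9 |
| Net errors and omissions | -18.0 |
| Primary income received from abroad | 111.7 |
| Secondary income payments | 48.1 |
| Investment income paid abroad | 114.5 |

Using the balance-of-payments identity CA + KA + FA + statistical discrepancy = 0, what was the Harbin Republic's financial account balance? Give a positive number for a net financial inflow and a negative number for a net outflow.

-138.3

Goods balance = 452.8 - 435.3 = 17.5
Services balance = 274.9 - 157.0 = 117.9
Trade balance (goods + services) = 17.5 + 117.9 = 135.4
Net primary income = 111.7 - 114.5 = -2.8
Net secondary income = 68.8 - 48.1 = 20.7
Current account = 135.4 + (-2.8) + 20.7 = 153.3
Financial account = -(153.3 + 3.0 + (-18.0)) = -138.3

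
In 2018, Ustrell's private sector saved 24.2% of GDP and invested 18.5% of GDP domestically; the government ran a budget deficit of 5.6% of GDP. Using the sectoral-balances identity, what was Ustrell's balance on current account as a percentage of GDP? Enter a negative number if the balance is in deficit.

By the sectoral-balances identity, CA = (S_private - I) + (T - G).
Private balance = 24.2 - 18.5 = 5.7
Government balance (T - G) = -5.6
CA = 5.7 + (-5.6) = 0.1

0.1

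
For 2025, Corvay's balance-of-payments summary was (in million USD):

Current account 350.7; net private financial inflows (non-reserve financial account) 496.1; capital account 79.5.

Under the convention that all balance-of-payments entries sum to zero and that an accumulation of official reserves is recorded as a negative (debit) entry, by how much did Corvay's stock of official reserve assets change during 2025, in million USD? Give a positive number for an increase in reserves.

926.3

Official reserve transactions balance = -(350.7 + 79.5 + 496.1) = -926.3
An accumulation of reserves is recorded as a debit (negative entry), so the change in the stock of reserves is the negative of that balance.
Change in official reserves = -(-926.3) = 926.3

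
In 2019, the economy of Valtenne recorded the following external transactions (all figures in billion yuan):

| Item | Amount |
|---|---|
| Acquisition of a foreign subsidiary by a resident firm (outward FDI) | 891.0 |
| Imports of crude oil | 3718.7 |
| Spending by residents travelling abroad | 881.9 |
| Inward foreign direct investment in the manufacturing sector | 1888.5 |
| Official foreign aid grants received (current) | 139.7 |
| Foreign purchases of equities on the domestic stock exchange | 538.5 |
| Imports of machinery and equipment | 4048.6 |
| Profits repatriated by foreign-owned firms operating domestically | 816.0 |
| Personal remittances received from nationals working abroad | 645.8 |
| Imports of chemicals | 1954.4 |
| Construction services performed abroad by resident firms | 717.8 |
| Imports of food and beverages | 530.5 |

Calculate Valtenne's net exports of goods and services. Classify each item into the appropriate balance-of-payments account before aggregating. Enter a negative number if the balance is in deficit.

-10416.3

Goods: -530.5 - 4048.6 - 3718.7 - 1954.4 = -10252.2
Services: -881.9 + 717.8 = -164.1
Trade balance = -10252.2 + (-164.1) = -10416.3
(Excluded from the trade balance — financial account: acquisition of a foreign subsidiary by a resident firm (outward FDI) 891.0, inward foreign direct investment in the manufacturing sector 1888.5, foreign purchases of equities on the domestic stock exchange 538.5; secondary income: official foreign aid grants received (current) 139.7, personal remittances received from nationals working abroad 645.8; primary income: profits repatriated by foreign-owned firms operating domestically 816.0.)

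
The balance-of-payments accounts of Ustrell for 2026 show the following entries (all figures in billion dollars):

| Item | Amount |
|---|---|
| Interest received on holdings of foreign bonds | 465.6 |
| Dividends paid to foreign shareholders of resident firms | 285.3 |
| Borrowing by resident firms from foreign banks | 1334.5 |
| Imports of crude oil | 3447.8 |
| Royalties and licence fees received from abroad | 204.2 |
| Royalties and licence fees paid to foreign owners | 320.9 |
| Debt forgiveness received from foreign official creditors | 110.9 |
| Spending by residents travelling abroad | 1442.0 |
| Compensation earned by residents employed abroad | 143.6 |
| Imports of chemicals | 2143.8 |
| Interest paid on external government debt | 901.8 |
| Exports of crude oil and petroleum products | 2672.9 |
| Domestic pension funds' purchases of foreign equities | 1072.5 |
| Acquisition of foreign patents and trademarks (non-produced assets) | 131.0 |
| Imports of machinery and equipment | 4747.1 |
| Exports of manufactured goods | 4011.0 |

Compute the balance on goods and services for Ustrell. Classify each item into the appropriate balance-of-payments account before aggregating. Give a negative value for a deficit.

Goods: 2672.9 - 3447.8 - 4747.1 + 4011.0 - 2143.8 = -3654.8
Services: -320.9 - 1442.0 + 204.2 = -1558.7
Trade balance = -3654.8 + (-1558.7) = -5213.5
(Excluded from the trade balance — primary income: interest received on holdings of foreign bonds 465.6, dividends paid to foreign shareholders of resident firms 285.3, compensation earned by residents employed abroad 143.6, interest paid on external government debt 901.8; financial account: borrowing by resident firms from foreign banks 1334.5, domestic pension funds' purchases of foreign equities 1072.5; capital account: debt forgiveness received from foreign official creditors 110.9, acquisition of foreign patents and trademarks (non-produced assets) 131.0.)

-5213.5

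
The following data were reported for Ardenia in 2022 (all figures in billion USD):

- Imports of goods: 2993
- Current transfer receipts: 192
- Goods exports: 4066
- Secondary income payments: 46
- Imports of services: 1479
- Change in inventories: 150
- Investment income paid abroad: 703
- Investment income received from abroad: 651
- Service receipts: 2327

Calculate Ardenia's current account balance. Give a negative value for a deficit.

Goods balance = 4066 - 2993 = 1073
Services balance = 2327 - 1479 = 848
Trade balance (goods + services) = 1073 + 848 = 1921
Net primary income = 651 - 703 = -52
Net secondary income = 192 - 46 = 146
Current account = 1921 + (-52) + 146 = 2015

2015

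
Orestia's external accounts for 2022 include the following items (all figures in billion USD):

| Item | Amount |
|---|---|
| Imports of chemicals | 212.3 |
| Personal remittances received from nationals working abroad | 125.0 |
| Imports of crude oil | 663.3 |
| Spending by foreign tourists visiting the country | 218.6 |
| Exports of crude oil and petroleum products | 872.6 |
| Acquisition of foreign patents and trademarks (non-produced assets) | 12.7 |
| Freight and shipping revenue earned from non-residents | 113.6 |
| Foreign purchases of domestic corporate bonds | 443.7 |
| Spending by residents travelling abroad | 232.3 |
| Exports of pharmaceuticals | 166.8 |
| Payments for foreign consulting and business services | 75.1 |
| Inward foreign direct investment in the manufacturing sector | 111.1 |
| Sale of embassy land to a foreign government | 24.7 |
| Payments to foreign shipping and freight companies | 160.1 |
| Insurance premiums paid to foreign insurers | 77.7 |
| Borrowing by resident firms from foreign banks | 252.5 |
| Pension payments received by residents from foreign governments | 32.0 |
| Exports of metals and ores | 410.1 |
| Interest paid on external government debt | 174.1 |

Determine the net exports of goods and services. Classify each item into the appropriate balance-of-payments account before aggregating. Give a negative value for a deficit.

360.9

Goods: -212.3 + 872.6 + 166.8 - 663.3 + 410.1 = 573.9
Services: -232.3 + 218.6 - 160.1 - 77.7 - 75.1 + 113.6 = -213.0
Trade balance = 573.9 + (-213.0) = 360.9
(Excluded from the trade balance — secondary income: personal remittances received from nationals working abroad 125.0, pension payments received by residents from foreign governments 32.0; capital account: acquisition of foreign patents and trademarks (non-produced assets) 12.7, sale of embassy land to a foreign government 24.7; financial account: foreign purchases of domestic corporate bonds 443.7, inward foreign direct investment in the manufacturing sector 111.1, borrowing by resident firms from foreign banks 252.5; primary income: interest paid on external government debt 174.1.)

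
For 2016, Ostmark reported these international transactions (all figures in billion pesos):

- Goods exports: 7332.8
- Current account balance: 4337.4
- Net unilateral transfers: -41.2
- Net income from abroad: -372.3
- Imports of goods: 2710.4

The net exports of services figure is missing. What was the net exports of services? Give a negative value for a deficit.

Current account = goods balance + services balance + net primary income + net secondary income
Sum of the known components = 4208.9
Net exports of services = CA - (known components) = 4337.4 - 4208.9 = 128.5

128.5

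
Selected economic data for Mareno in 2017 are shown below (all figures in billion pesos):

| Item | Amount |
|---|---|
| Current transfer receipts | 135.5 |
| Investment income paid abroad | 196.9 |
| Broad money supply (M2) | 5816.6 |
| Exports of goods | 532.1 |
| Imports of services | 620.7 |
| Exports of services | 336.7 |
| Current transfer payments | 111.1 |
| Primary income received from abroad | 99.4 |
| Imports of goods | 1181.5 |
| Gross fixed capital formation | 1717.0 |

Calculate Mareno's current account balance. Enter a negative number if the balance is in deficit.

-1006.5

Goods balance = 532.1 - 1181.5 = -649.4
Services balance = 336.7 - 620.7 = -284.0
Trade balance (goods + services) = -649.4 + (-284.0) = -933.4
Net primary income = 99.4 - 196.9 = -97.5
Net secondary income = 135.5 - 111.1 = 24.4
Current account = -933.4 + (-97.5) + 24.4 = -1006.5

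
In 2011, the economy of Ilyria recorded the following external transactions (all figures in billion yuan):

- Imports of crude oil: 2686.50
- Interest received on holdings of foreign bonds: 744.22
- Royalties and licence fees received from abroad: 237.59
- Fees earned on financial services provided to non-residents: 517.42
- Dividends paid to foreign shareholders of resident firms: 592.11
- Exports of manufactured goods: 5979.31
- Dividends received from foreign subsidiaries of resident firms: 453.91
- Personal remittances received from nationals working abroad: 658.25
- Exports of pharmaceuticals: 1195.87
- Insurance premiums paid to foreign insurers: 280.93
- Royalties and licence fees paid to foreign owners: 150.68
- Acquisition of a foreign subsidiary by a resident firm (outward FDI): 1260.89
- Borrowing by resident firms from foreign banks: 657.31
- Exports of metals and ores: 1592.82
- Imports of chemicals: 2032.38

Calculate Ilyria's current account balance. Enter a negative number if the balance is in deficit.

Goods: -2686.50 + 1592.82 + 5979.31 + 1195.87 - 2032.38 = 4049.12
Services: -150.68 + 517.42 + 237.59 - 280.93 = 323.40
Primary income: 453.91 + 744.22 - 592.11 = 606.02
Secondary income: 658.25
Current account = 4049.12 + 323.40 + 606.02 + 658.25 = 5636.79
(Excluded from the current account — financial account: acquisition of a foreign subsidiary by a resident firm (outward FDI) 1260.89, borrowing by resident firms from foreign banks 657.31.)

5636.79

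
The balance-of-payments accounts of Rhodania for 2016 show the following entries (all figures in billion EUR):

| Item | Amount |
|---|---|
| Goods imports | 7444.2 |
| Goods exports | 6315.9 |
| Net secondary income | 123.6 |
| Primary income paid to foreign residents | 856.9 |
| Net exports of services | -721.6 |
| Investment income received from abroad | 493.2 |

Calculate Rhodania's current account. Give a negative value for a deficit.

Goods balance = 6315.9 - 7444.2 = -1128.3
Services balance = -721.6
Trade balance (goods + services) = -1128.3 + (-721.6) = -1849.9
Net primary income = 493.2 - 856.9 = -363.7
Net secondary income = 123.6
Current account = -1849.9 + (-363.7) + 123.6 = -2090.0

-2090.0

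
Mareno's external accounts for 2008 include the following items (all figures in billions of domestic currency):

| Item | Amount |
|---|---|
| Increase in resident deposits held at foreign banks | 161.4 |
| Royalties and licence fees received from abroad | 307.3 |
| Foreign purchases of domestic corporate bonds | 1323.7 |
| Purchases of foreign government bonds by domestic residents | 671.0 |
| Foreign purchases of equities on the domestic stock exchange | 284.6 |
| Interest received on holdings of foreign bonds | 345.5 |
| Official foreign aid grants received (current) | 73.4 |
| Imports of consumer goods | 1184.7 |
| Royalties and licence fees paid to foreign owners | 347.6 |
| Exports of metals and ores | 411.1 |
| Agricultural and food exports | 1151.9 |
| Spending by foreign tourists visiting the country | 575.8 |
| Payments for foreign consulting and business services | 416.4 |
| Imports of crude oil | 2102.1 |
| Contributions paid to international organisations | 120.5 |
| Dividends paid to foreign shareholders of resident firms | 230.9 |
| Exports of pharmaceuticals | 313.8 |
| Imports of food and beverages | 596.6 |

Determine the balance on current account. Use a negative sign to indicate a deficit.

-1820.0

Goods: -596.6 + 313.8 - 2102.1 - 1184.7 + 1151.9 + 411.1 = -2006.6
Services: -347.6 + 575.8 + 307.3 - 416.4 = 119.1
Primary income: 345.5 - 230.9 = 114.6
Secondary income: 73.4 - 120.5 = -47.1
Current account = (-2006.6) + 119.1 + 114.6 + (-47.1) = -1820.0
(Excluded from the current account — financial account: increase in resident deposits held at foreign banks 161.4, foreign purchases of domestic corporate bonds 1323.7, purchases of foreign government bonds by domestic residents 671.0, foreign purchases of equities on the domestic stock exchange 284.6.)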